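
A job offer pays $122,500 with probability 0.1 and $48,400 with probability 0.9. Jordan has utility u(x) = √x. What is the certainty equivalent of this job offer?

$54,289

E[u] = 0.1·√122500 + 0.9·√48400 = 0.1·350 + 0.9·220 = 233
CE = (233)² = 54289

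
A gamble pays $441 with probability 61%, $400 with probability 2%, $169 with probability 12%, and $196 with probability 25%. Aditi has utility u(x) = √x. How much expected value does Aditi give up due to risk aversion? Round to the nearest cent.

E[u] = 0.61·√441 + 0.02·√400 + 0.12·√169 + 0.25·√196 = 0.61·21 + 0.02·20 + 0.12·13 + 0.25·14 = 18.27
CE = (18.27)² = 333.7929
Risk premium = EV − CE = 346.29 − 333.7929 = 12.4971

$12.50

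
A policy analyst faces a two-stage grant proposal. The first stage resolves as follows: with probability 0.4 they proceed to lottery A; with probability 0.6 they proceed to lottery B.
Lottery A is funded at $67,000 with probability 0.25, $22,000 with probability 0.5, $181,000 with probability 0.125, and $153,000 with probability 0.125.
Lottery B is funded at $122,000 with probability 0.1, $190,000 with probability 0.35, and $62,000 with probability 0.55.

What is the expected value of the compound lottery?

EV(A) = 0.25 × 67000 + 0.5 × 22000 + 0.125 × 181000 + 0.125 × 153000 = 16750 + 11000 + 22625 + 19125 = 69500
EV(B) = 0.1 × 122000 + 0.35 × 190000 + 0.55 × 62000 = 12200 + 66500 + 34100 = 112800
Overall = 0.4 × 69500 + 0.6 × 112800 = 27800 + 67680 = 95480

$95,480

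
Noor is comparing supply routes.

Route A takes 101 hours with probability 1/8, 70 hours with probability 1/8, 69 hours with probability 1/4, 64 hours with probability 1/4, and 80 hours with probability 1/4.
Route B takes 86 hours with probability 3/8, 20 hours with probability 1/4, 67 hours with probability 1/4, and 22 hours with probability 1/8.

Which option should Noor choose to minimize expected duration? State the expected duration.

Route A = 1/8 × 101 + 1/8 × 70 + 1/4 × 69 + 1/4 × 64 + 1/4 × 80 = 12.625 + 8.75 + 17.25 + 16 + 20 = 74.625
Route B = 3/8 × 86 + 1/4 × 20 + 1/4 × 67 + 1/8 × 22 = 32.25 + 5 + 16.75 + 2.75 = 56.75

Route B (56.75 hours)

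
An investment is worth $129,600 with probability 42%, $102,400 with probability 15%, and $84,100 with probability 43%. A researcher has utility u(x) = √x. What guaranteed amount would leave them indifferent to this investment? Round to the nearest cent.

E[u] = 0.42·√129600 + 0.15·√102400 + 0.43·√84100 = 0.42·360 + 0.15·320 + 0.43·290 = 323.9
CE = (323.9)² = 104911.21

$104,911.21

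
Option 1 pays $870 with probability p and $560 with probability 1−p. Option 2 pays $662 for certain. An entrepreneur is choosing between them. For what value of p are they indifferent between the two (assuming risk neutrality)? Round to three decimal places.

p = 0.329

p·870 + (1−p)·560 = 662
310p + 560 = 662
p = (662 − 560) / 310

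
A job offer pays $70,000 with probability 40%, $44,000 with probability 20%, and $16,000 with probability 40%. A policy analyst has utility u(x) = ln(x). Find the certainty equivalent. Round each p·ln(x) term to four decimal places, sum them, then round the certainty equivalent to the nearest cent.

E[u] = 0.4·ln(70000) + 0.2·ln(44000) + 0.4·ln(16000) = 4.4625 + 2.1384 + 3.8721 = 10.4730
CE = e^10.4730 ≈ 35348.10

$35,348.10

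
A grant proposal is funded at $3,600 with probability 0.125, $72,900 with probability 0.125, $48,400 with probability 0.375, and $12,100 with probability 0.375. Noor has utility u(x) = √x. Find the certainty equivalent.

E[u] = 0.125·√3600 + 0.125·√72900 + 0.375·√48400 + 0.375·√12100 = 0.125·60 + 0.125·270 + 0.375·220 + 0.375·110 = 165
CE = (165)² = 27225

$27,225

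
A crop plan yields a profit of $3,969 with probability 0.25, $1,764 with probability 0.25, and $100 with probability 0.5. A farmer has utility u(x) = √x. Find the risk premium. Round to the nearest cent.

$506.69

E[u] = 0.25·√3969 + 0.25·√1764 + 0.5·√100 = 0.25·63 + 0.25·42 + 0.5·10 = 31.25
CE = (31.25)² = 976.5625
Risk premium = EV − CE = 1483.25 − 976.5625 = 506.6875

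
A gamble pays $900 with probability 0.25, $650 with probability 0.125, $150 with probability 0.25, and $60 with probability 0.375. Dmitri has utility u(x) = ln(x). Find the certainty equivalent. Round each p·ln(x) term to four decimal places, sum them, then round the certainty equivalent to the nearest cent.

$200.00

E[u] = 0.25·ln(900) + 0.125·ln(650) + 0.25·ln(150) + 0.375·ln(60) = 1.7006 + 0.8096 + 1.2527 + 1.5354 = 5.2983
CE = e^5.2983 ≈ 200.00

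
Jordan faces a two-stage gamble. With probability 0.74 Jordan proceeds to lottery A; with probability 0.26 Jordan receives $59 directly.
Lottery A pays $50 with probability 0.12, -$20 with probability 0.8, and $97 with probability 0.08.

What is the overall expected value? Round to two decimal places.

EV(A) = 0.12 × 50 + 0.8 × (-20) + 0.08 × 97 = 6 − 16 + 7.76 = -2.24
Branch B: 59 (certain)
Overall = 0.74 × (-2.24) + 0.26 × 59 = -1.6576 + 15.34 = 13.6824

$13.68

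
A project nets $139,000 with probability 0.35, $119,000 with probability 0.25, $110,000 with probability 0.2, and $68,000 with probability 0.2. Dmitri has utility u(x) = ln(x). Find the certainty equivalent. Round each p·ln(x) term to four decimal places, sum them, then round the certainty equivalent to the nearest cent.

$110,591.66

E[u] = 0.35·ln(139000) + 0.25·ln(119000) + 0.2·ln(110000) + 0.2·ln(68000) = 4.1448 + 2.9217 + 2.3216 + 2.2255 = 11.6136
CE = e^11.6136 ≈ 110591.66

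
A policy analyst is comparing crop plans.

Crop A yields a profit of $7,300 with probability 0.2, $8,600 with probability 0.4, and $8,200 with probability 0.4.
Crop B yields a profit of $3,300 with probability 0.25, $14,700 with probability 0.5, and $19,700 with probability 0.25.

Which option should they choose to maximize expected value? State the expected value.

Crop A = 0.2 × 7300 + 0.4 × 8600 + 0.4 × 8200 = 1460 + 3440 + 3280 = 8180
Crop B = 0.25 × 3300 + 0.5 × 14700 + 0.25 × 19700 = 825 + 7350 + 4925 = 13100

Crop B ($13,100)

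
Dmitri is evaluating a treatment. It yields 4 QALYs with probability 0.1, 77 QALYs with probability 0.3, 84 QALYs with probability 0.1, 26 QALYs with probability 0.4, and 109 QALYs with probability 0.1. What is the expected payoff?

EV = 0.1 × 4 + 0.3 × 77 + 0.1 × 84 + 0.4 × 26 + 0.1 × 109 = 0.4 + 23.1 + 8.4 + 10.4 + 10.9 = 53.2

53.2 QALYs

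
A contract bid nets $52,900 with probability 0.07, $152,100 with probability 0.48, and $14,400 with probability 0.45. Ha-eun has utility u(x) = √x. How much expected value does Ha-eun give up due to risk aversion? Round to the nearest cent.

E[u] = 0.07·√52900 + 0.48·√152100 + 0.45·√14400 = 0.07·230 + 0.48·390 + 0.45·120 = 257.3
CE = (257.3)² = 66203.29
Risk premium = EV − CE = 83191 − 66203.29 = 16987.71

$16,987.71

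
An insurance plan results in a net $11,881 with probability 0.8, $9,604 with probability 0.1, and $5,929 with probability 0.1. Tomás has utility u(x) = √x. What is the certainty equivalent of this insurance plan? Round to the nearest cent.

$10,962.09

E[u] = 0.8·√11881 + 0.1·√9604 + 0.1·√5929 = 0.8·109 + 0.1·98 + 0.1·77 = 104.7
CE = (104.7)² = 10962.09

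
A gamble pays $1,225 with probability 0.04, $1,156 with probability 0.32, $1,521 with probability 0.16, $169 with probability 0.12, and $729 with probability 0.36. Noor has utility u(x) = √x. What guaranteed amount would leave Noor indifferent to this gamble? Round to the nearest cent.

$888.04

E[u] = 0.04·√1225 + 0.32·√1156 + 0.16·√1521 + 0.12·√169 + 0.36·√729 = 0.04·35 + 0.32·34 + 0.16·39 + 0.12·13 + 0.36·27 = 29.8
CE = (29.8)² = 888.04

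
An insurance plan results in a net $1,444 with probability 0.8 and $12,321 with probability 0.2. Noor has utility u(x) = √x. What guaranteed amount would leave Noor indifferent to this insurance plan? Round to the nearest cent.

E[u] = 0.8·√1444 + 0.2·√12321 = 0.8·38 + 0.2·111 = 52.6
CE = (52.6)² = 2766.76

$2,766.76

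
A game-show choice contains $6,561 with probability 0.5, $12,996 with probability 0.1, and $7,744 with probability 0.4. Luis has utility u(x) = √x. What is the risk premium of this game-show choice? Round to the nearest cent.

$91.29

E[u] = 0.5·√6561 + 0.1·√12996 + 0.4·√7744 = 0.5·81 + 0.1·114 + 0.4·88 = 87.1
CE = (87.1)² = 7586.41
Risk premium = EV − CE = 7677.7 − 7586.41 = 91.29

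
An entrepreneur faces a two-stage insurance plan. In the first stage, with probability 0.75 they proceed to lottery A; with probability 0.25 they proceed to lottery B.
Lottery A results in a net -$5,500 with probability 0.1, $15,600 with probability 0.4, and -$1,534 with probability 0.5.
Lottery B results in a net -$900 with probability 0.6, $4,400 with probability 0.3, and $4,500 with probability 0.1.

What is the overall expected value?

$3,999.75

EV(A) = 0.1 × (-5500) + 0.4 × 15600 + 0.5 × (-1534) = -550 + 6240 − 767 = 4923
EV(B) = 0.6 × (-900) + 0.3 × 4400 + 0.1 × 4500 = -540 + 1320 + 450 = 1230
Overall = 0.75 × 4923 + 0.25 × 1230 = 3692.25 + 307.5 = 3999.75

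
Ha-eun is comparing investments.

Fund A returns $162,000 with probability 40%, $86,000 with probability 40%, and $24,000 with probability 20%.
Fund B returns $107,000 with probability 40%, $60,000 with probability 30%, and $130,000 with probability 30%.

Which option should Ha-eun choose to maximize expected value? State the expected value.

Fund A = 0.4 × 162000 + 0.4 × 86000 + 0.2 × 24000 = 64800 + 34400 + 4800 = 104000
Fund B = 0.4 × 107000 + 0.3 × 60000 + 0.3 × 130000 = 42800 + 18000 + 39000 = 99800

Fund A ($104,000)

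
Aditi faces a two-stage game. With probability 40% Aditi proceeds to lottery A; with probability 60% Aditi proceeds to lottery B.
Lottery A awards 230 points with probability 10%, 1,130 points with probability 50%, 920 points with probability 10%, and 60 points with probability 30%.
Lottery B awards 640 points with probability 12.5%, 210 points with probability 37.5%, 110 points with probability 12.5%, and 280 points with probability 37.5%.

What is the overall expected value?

445.7 points

EV(A) = 0.1 × 230 + 0.5 × 1130 + 0.1 × 920 + 0.3 × 60 = 23 + 565 + 92 + 18 = 698
EV(B) = 0.125 × 640 + 0.375 × 210 + 0.125 × 110 + 0.375 × 280 = 80 + 78.75 + 13.75 + 105 = 277.5
Overall = 0.4 × 698 + 0.6 × 277.5 = 279.2 + 166.5 = 445.7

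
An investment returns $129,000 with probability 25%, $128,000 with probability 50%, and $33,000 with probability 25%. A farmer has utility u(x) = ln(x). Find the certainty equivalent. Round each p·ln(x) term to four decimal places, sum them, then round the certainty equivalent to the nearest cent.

E[u] = 0.25·ln(129000) + 0.5·ln(128000) + 0.25·ln(33000) = 2.9419 + 5.8799 + 2.6011 = 11.4229
CE = e^11.4229 ≈ 91390.79

$91,390.79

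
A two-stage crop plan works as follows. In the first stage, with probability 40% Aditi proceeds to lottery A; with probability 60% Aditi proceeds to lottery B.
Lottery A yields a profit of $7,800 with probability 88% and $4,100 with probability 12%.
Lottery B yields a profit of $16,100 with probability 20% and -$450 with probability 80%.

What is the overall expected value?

EV(A) = 0.88 × 7800 + 0.12 × 4100 = 6864 + 492 = 7356
EV(B) = 0.2 × 16100 + 0.8 × (-450) = 3220 − 360 = 2860
Overall = 0.4 × 7356 + 0.6 × 2860 = 2942.4 + 1716 = 4658.4

$4,658.40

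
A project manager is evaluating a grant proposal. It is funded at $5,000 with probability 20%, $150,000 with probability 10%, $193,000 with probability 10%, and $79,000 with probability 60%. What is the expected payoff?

EV = 0.2 × 5000 + 0.1 × 150000 + 0.1 × 193000 + 0.6 × 79000 = 1000 + 15000 + 19300 + 47400 = 82700

$82,700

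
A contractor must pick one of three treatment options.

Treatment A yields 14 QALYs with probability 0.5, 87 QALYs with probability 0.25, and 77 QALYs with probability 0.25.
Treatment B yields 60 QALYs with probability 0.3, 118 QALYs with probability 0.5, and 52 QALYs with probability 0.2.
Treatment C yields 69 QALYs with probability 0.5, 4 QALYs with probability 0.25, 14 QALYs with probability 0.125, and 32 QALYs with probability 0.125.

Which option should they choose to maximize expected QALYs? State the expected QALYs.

Treatment B (87.4 QALYs)

Treatment A = 0.5 × 14 + 0.25 × 87 + 0.25 × 77 = 7 + 21.75 + 19.25 = 48
Treatment B = 0.3 × 60 + 0.5 × 118 + 0.2 × 52 = 18 + 59 + 10.4 = 87.4
Treatment C = 0.5 × 69 + 0.25 × 4 + 0.125 × 14 + 0.125 × 32 = 34.5 + 1 + 1.75 + 4 = 41.25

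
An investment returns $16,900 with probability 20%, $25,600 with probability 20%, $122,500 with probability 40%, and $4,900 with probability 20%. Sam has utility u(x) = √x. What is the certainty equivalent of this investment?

$44,944

E[u] = 0.2·√16900 + 0.2·√25600 + 0.4·√122500 + 0.2·√4900 = 0.2·130 + 0.2·160 + 0.4·350 + 0.2·70 = 212
CE = (212)² = 44944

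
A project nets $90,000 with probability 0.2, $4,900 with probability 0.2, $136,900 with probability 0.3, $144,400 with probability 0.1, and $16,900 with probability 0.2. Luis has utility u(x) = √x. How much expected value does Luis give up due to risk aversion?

$15,869

E[u] = 0.2·√90000 + 0.2·√4900 + 0.3·√136900 + 0.1·√144400 + 0.2·√16900 = 0.2·300 + 0.2·70 + 0.3·370 + 0.1·380 + 0.2·130 = 249
CE = (249)² = 62001
Risk premium = EV − CE = 77870 − 62001 = 15869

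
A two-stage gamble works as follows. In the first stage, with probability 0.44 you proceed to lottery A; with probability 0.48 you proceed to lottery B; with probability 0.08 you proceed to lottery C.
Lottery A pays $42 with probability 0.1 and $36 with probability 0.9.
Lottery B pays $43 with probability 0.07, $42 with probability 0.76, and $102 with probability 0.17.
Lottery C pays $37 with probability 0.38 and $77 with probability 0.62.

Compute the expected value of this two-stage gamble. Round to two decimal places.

$46.14

EV(A) = 0.1 × 42 + 0.9 × 36 = 4.2 + 32.4 = 36.6
EV(B) = 0.07 × 43 + 0.76 × 42 + 0.17 × 102 = 3.01 + 31.92 + 17.34 = 52.27
EV(C) = 0.38 × 37 + 0.62 × 77 = 14.06 + 47.74 = 61.8
Overall = 0.44 × 36.6 + 0.48 × 52.27 + 0.08 × 61.8 = 16.104 + 25.0896 + 4.944 = 46.1376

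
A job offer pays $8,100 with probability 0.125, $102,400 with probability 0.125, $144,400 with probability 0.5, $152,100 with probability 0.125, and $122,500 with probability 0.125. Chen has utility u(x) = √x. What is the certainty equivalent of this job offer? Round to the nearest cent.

E[u] = 0.125·√8100 + 0.125·√102400 + 0.5·√144400 + 0.125·√152100 + 0.125·√122500 = 0.125·90 + 0.125·320 + 0.5·380 + 0.125·390 + 0.125·350 = 333.75
CE = (333.75)² = 111389.0625

$111,389.06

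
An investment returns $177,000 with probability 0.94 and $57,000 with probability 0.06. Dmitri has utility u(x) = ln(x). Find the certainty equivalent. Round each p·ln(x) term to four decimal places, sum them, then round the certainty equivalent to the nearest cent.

E[u] = 0.94·ln(177000) + 0.06·ln(57000) = 11.3589 + 0.6570 = 12.0159
CE = e^12.0159 ≈ 165363.28

$165,363.28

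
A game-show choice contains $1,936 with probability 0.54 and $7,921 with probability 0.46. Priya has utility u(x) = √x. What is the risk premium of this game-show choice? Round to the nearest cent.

E[u] = 0.54·√1936 + 0.46·√7921 = 0.54·44 + 0.46·89 = 64.7
CE = (64.7)² = 4186.09
Risk premium = EV − CE = 4689.1 − 4186.09 = 503.01

$503.01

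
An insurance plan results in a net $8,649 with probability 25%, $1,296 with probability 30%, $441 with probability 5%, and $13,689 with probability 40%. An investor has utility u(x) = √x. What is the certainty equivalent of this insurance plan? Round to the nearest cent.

E[u] = 0.25·√8649 + 0.3·√1296 + 0.05·√441 + 0.4·√13689 = 0.25·93 + 0.3·36 + 0.05·21 + 0.4·117 = 81.9
CE = (81.9)² = 6707.61

$6,707.61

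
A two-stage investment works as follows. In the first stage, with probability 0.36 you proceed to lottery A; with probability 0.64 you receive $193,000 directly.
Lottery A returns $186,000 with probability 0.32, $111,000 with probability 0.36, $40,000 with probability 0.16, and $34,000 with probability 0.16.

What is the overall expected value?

EV(A) = 0.32 × 186000 + 0.36 × 111000 + 0.16 × 40000 + 0.16 × 34000 = 59520 + 39960 + 6400 + 5440 = 111320
Branch B: 193000 (certain)
Overall = 0.36 × 111320 + 0.64 × 193000 = 40075.2 + 123520 = 163595.2

$163,595.20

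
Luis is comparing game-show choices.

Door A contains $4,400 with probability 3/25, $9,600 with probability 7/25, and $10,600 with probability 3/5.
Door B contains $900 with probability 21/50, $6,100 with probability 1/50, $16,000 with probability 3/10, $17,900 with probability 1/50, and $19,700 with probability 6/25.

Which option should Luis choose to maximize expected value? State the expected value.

Door B ($10,386)

Door A = 3/25 × 4400 + 7/25 × 9600 + 3/5 × 10600 = 528 + 2688 + 6360 = 9576
Door B = 21/50 × 900 + 1/50 × 6100 + 3/10 × 16000 + 1/50 × 17900 + 6/25 × 19700 = 378 + 122 + 4800 + 358 + 4728 = 10386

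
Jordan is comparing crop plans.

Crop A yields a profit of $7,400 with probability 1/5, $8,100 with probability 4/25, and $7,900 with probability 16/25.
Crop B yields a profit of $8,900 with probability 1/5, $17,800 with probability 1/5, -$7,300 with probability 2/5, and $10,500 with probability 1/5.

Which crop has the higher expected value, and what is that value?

Crop A ($7,832)

Crop A = 1/5 × 7400 + 4/25 × 8100 + 16/25 × 7900 = 1480 + 1296 + 5056 = 7832
Crop B = 1/5 × 8900 + 1/5 × 17800 + 2/5 × (-7300) + 1/5 × 10500 = 1780 + 3560 − 2920 + 2100 = 4520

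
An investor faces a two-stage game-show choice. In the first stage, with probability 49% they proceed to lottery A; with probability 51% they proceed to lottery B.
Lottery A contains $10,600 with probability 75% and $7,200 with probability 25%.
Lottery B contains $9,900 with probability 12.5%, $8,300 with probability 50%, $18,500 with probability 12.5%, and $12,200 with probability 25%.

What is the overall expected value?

EV(A) = 0.75 × 10600 + 0.25 × 7200 = 7950 + 1800 = 9750
EV(B) = 0.125 × 9900 + 0.5 × 8300 + 0.125 × 18500 + 0.25 × 12200 = 1237.5 + 4150 + 2312.5 + 3050 = 10750
Overall = 0.49 × 9750 + 0.51 × 10750 = 4777.5 + 5482.5 = 10260

$10,260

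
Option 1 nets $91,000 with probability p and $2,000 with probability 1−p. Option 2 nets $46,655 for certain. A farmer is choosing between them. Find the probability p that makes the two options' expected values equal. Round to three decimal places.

p = 0.502

p·91000 + (1−p)·2000 = 46655
89000p + 2000 = 46655
p = (46655 − 2000) / 89000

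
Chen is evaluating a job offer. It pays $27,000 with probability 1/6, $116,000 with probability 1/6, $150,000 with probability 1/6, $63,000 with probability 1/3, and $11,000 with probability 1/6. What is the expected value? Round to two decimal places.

EV = 1/6 × 27000 + 1/6 × 116000 + 1/6 × 150000 + 1/3 × 63000 + 1/6 × 11000 = 4500 + 19333.3333 + 25000 + 21000 + 1833.3333 = 71666.6667

$71,666.67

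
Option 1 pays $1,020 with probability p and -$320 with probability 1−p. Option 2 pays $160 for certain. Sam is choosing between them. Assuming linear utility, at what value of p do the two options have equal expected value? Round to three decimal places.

p·1020 + (1−p)·(-320) = 160
1340p − 320 = 160
p = (160 + 320) / 1340

p = 0.358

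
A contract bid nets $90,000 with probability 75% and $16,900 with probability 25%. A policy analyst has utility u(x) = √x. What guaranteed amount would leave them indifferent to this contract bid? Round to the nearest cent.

E[u] = 0.75·√90000 + 0.25·√16900 = 0.75·300 + 0.25·130 = 257.5
CE = (257.5)² = 66306.25

$66,306.25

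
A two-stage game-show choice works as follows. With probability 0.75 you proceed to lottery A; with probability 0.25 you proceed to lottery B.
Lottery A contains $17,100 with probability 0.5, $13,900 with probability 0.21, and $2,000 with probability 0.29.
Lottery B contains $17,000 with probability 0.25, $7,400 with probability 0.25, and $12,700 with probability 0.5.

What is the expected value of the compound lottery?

$12,149.25

EV(A) = 0.5 × 17100 + 0.21 × 13900 + 0.29 × 2000 = 8550 + 2919 + 580 = 12049
EV(B) = 0.25 × 17000 + 0.25 × 7400 + 0.5 × 12700 = 4250 + 1850 + 6350 = 12450
Overall = 0.75 × 12049 + 0.25 × 12450 = 9036.75 + 3112.5 = 12149.25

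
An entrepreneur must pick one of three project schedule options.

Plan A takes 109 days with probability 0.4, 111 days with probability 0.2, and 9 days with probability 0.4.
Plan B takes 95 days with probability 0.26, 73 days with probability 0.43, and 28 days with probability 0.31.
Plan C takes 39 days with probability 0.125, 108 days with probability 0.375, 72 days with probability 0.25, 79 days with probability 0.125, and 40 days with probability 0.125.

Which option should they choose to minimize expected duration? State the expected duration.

Plan B (64.77 days)

Plan A = 0.4 × 109 + 0.2 × 111 + 0.4 × 9 = 43.6 + 22.2 + 3.6 = 69.4
Plan B = 0.26 × 95 + 0.43 × 73 + 0.31 × 28 = 24.7 + 31.39 + 8.68 = 64.77
Plan C = 0.125 × 39 + 0.375 × 108 + 0.25 × 72 + 0.125 × 79 + 0.125 × 40 = 4.875 + 40.5 + 18 + 9.875 + 5 = 78.25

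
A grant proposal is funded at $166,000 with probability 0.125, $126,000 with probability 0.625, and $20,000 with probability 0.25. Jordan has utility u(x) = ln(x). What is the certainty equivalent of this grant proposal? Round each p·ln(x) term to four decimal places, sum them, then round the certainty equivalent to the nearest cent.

$82,322.52

E[u] = 0.125·ln(166000) + 0.625·ln(126000) + 0.25·ln(20000) = 1.5025 + 7.3400 + 2.4759 = 11.3184
CE = e^11.3184 ≈ 82322.52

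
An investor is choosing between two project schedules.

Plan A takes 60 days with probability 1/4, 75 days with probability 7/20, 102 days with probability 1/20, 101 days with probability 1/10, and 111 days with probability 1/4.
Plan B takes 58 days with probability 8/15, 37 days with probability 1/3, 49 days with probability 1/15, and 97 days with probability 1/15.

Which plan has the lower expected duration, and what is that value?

Plan B (53 days)

Plan A = 1/4 × 60 + 7/20 × 75 + 1/20 × 102 + 1/10 × 101 + 1/4 × 111 = 15 + 26.25 + 5.1 + 10.1 + 27.75 = 84.2
Plan B = 8/15 × 58 + 1/3 × 37 + 1/15 × 49 + 1/15 × 97 = 30.9333 + 12.3333 + 3.2667 + 6.4667 = 53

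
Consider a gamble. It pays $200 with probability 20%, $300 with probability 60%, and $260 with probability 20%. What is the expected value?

EV = 0.2 × 200 + 0.6 × 300 + 0.2 × 260 = 40 + 180 + 52 = 272

$272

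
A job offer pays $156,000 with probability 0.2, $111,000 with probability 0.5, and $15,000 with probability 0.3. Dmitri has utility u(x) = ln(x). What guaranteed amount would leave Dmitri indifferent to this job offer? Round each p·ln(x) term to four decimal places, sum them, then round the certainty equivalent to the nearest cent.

$65,172.96

E[u] = 0.2·ln(156000) + 0.5·ln(111000) + 0.3·ln(15000) = 2.3915 + 5.8086 + 2.8847 = 11.0848
CE = e^11.0848 ≈ 65172.96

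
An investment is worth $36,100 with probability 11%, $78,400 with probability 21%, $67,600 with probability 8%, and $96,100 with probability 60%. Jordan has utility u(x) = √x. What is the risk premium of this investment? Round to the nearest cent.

E[u] = 0.11·√36100 + 0.21·√78400 + 0.08·√67600 + 0.6·√96100 = 0.11·190 + 0.21·280 + 0.08·260 + 0.6·310 = 286.5
CE = (286.5)² = 82082.25
Risk premium = EV − CE = 83503 − 82082.25 = 1420.75

$1,420.75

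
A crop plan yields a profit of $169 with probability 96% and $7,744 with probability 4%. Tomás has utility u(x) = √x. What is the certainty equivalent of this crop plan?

E[u] = 0.96·√169 + 0.04·√7744 = 0.96·13 + 0.04·88 = 16
CE = (16)² = 256

$256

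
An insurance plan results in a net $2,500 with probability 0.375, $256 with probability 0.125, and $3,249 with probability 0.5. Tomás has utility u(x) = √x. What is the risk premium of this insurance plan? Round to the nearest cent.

E[u] = 0.375·√2500 + 0.125·√256 + 0.5·√3249 = 0.375·50 + 0.125·16 + 0.5·57 = 49.25
CE = (49.25)² = 2425.5625
Risk premium = EV − CE = 2594 − 2425.5625 = 168.4375

$168.44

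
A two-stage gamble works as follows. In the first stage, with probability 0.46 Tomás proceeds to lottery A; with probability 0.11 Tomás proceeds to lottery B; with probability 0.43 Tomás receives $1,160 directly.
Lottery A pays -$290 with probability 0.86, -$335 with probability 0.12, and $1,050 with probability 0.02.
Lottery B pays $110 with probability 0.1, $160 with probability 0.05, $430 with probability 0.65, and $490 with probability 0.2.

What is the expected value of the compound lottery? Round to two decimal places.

EV(A) = 0.86 × (-290) + 0.12 × (-335) + 0.02 × 1050 = -249.4 − 40.2 + 21 = -268.6
EV(B) = 0.1 × 110 + 0.05 × 160 + 0.65 × 430 + 0.2 × 490 = 11 + 8 + 279.5 + 98 = 396.5
Branch C: 1160 (certain)
Overall = 0.46 × (-268.6) + 0.11 × 396.5 + 0.43 × 1160 = -123.556 + 43.615 + 498.8 = 418.859

$418.86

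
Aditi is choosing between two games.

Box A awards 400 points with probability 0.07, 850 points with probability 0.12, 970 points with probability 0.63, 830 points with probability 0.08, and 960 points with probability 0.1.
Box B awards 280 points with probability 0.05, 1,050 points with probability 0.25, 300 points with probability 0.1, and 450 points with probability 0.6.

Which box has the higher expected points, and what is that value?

Box A = 0.07 × 400 + 0.12 × 850 + 0.63 × 970 + 0.08 × 830 + 0.1 × 960 = 28 + 102 + 611.1 + 66.4 + 96 = 903.5
Box B = 0.05 × 280 + 0.25 × 1050 + 0.1 × 300 + 0.6 × 450 = 14 + 262.5 + 30 + 270 = 576.5

Box A (903.5 points)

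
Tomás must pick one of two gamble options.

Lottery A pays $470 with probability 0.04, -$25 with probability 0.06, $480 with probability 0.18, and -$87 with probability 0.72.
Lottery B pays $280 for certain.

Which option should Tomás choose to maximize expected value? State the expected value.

Lottery B ($280)

Lottery A = 0.04 × 470 + 0.06 × (-25) + 0.18 × 480 + 0.72 × (-87) = 18.8 − 1.5 + 86.4 − 62.64 = 41.06
Lottery B: 280 (certain)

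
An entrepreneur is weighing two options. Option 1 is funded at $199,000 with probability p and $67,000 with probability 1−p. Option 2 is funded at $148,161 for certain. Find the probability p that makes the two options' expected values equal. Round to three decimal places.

p·199000 + (1−p)·67000 = 148161
132000p + 67000 = 148161
p = (148161 − 67000) / 132000

p = 0.615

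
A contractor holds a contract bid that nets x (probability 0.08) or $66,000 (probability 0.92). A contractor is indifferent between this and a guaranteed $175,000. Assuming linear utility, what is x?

0.08·x + 0.92·66000 = 175000
0.08·x = 175000 − 60720 = 114280
x = 114280 / 0.08 = 1428500

x = $1,428,500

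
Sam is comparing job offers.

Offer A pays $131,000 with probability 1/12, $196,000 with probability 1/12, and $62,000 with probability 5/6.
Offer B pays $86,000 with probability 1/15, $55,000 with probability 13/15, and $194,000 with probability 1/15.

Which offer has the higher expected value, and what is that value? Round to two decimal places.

Offer A = 1/12 × 131000 + 1/12 × 196000 + 5/6 × 62000 = 10916.6667 + 16333.3333 + 51666.6667 = 78916.6667
Offer B = 1/15 × 86000 + 13/15 × 55000 + 1/15 × 194000 = 5733.3333 + 47666.6667 + 12933.3333 = 66333.3333

Offer A ($78,916.67)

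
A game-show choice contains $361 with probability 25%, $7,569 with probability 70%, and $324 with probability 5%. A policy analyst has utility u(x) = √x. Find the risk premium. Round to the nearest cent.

E[u] = 0.25·√361 + 0.7·√7569 + 0.05·√324 = 0.25·19 + 0.7·87 + 0.05·18 = 66.55
CE = (66.55)² = 4428.9025
Risk premium = EV − CE = 5404.75 − 4428.9025 = 975.8475

$975.85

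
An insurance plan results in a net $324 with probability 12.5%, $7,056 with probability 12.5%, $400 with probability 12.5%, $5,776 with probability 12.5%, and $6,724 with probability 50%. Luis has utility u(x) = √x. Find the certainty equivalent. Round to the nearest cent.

$4,323.06

E[u] = 0.125·√324 + 0.125·√7056 + 0.125·√400 + 0.125·√5776 + 0.5·√6724 = 0.125·18 + 0.125·84 + 0.125·20 + 0.125·76 + 0.5·82 = 65.75
CE = (65.75)² = 4323.0625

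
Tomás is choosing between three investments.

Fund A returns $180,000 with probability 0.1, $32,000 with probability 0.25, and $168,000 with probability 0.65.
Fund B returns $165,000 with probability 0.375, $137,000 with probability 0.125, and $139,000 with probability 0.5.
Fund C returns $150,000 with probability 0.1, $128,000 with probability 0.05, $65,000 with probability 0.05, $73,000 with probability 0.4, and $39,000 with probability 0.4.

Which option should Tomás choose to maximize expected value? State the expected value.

Fund B ($148,500)

Fund A = 0.1 × 180000 + 0.25 × 32000 + 0.65 × 168000 = 18000 + 8000 + 109200 = 135200
Fund B = 0.375 × 165000 + 0.125 × 137000 + 0.5 × 139000 = 61875 + 17125 + 69500 = 148500
Fund C = 0.1 × 150000 + 0.05 × 128000 + 0.05 × 65000 + 0.4 × 73000 + 0.4 × 39000 = 15000 + 6400 + 3250 + 29200 + 15600 = 69450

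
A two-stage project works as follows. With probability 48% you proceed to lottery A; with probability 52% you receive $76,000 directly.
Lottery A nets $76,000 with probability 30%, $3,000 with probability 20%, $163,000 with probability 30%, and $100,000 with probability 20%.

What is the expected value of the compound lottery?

EV(A) = 0.3 × 76000 + 0.2 × 3000 + 0.3 × 163000 + 0.2 × 100000 = 22800 + 600 + 48900 + 20000 = 92300
Branch B: 76000 (certain)
Overall = 0.48 × 92300 + 0.52 × 76000 = 44304 + 39520 = 83824

$83,824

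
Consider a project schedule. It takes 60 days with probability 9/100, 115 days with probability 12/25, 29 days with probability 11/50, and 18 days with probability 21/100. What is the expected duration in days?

70.76 days

EV = 9/100 × 60 + 12/25 × 115 + 11/50 × 29 + 21/100 × 18 = 5.4 + 55.2 + 6.38 + 3.78 = 70.76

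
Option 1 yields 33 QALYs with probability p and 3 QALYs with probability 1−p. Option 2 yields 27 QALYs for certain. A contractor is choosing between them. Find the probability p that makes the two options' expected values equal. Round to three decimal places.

p·33 + (1−p)·3 = 27
30p + 3 = 27
p = (27 − 3) / 30

p = 0.800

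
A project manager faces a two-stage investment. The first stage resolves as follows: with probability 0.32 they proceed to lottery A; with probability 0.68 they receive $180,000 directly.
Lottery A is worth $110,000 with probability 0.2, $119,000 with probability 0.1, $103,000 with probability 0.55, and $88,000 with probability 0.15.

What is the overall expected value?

EV(A) = 0.2 × 110000 + 0.1 × 119000 + 0.55 × 103000 + 0.15 × 88000 = 22000 + 11900 + 56650 + 13200 = 103750
Branch B: 180000 (certain)
Overall = 0.32 × 103750 + 0.68 × 180000 = 33200 + 122400 = 155600

$155,600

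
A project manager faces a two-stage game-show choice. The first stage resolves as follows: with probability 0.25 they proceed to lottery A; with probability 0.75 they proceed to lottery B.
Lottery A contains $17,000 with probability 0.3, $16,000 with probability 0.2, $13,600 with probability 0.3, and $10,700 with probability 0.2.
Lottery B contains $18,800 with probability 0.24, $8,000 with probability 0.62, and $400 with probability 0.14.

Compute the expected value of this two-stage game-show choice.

$10,776

EV(A) = 0.3 × 17000 + 0.2 × 16000 + 0.3 × 13600 + 0.2 × 10700 = 5100 + 3200 + 4080 + 2140 = 14520
EV(B) = 0.24 × 18800 + 0.62 × 8000 + 0.14 × 400 = 4512 + 4960 + 56 = 9528
Overall = 0.25 × 14520 + 0.75 × 9528 = 3630 + 7146 = 10776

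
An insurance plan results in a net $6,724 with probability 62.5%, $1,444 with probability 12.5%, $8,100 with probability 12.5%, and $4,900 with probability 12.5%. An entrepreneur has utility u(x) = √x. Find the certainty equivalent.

$5,776

E[u] = 0.625·√6724 + 0.125·√1444 + 0.125·√8100 + 0.125·√4900 = 0.625·82 + 0.125·38 + 0.125·90 + 0.125·70 = 76
CE = (76)² = 5776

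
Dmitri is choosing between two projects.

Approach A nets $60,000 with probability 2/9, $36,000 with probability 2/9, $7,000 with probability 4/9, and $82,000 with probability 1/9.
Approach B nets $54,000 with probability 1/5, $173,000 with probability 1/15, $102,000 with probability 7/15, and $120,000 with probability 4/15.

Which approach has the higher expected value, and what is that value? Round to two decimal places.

Approach A = 2/9 × 60000 + 2/9 × 36000 + 4/9 × 7000 + 1/9 × 82000 = 13333.3333 + 8000 + 3111.1111 + 9111.1111 = 33555.5556
Approach B = 1/5 × 54000 + 1/15 × 173000 + 7/15 × 102000 + 4/15 × 120000 = 10800 + 11533.3333 + 47600 + 32000 = 101933.3333

Approach B ($101,933.33)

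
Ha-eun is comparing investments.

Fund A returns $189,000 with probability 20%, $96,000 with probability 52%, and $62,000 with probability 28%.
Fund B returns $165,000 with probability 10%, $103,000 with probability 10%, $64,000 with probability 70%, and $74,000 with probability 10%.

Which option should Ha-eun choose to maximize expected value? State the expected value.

Fund A ($105,080)

Fund A = 0.2 × 189000 + 0.52 × 96000 + 0.28 × 62000 = 37800 + 49920 + 17360 = 105080
Fund B = 0.1 × 165000 + 0.1 × 103000 + 0.7 × 64000 + 0.1 × 74000 = 16500 + 10300 + 44800 + 7400 = 79000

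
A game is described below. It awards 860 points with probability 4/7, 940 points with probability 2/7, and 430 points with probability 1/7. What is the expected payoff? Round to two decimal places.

821.43 points

EV = 4/7 × 860 + 2/7 × 940 + 1/7 × 430 = 491.4286 + 268.5714 + 61.4286 = 821.4286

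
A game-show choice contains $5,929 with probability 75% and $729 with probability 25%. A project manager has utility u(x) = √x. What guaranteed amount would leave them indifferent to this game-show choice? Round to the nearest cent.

E[u] = 0.75·√5929 + 0.25·√729 = 0.75·77 + 0.25·27 = 64.5
CE = (64.5)² = 4160.25

$4,160.25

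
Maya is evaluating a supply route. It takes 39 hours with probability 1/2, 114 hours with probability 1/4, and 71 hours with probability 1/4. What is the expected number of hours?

EV = 1/2 × 39 + 1/4 × 114 + 1/4 × 71 = 19.5 + 28.5 + 17.75 = 65.75

65.75 hours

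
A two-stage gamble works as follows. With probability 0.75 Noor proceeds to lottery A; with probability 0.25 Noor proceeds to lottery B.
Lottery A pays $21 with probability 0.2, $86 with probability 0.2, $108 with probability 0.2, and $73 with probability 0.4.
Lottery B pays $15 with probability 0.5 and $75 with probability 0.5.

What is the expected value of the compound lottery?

EV(A) = 0.2 × 21 + 0.2 × 86 + 0.2 × 108 + 0.4 × 73 = 4.2 + 17.2 + 21.6 + 29.2 = 72.2
EV(B) = 0.5 × 15 + 0.5 × 75 = 7.5 + 37.5 = 45
Overall = 0.75 × 72.2 + 0.25 × 45 = 54.15 + 11.25 = 65.4

$65.40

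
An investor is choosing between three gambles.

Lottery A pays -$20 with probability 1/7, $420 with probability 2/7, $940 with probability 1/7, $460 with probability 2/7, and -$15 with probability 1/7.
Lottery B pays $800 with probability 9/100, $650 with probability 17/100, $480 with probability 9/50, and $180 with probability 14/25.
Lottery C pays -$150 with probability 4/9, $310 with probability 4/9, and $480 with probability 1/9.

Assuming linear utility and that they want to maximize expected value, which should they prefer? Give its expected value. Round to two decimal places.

Lottery A = 1/7 × (-20) + 2/7 × 420 + 1/7 × 940 + 2/7 × 460 + 1/7 × (-15) = -2.8571 + 120 + 134.2857 + 131.4286 − 2.1429 = 380.7143
Lottery B = 9/100 × 800 + 17/100 × 650 + 9/50 × 480 + 14/25 × 180 = 72 + 110.5 + 86.4 + 100.8 = 369.7
Lottery C = 4/9 × (-150) + 4/9 × 310 + 1/9 × 480 = -66.6667 + 137.7778 + 53.3333 = 124.4444

Lottery A ($380.71)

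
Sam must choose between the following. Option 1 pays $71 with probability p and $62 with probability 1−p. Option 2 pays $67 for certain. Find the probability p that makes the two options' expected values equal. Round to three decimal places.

p = 0.556

p·71 + (1−p)·62 = 67
9p + 62 = 67
p = (67 − 62) / 9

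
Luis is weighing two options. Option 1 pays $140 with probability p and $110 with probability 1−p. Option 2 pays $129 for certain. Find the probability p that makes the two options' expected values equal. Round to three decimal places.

p = 0.633

p·140 + (1−p)·110 = 129
30p + 110 = 129
p = (129 − 110) / 30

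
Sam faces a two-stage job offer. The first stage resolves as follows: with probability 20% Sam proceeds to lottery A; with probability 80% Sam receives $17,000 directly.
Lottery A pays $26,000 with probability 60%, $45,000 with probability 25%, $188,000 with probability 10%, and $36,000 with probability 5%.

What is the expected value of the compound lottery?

$23,090

EV(A) = 0.6 × 26000 + 0.25 × 45000 + 0.1 × 188000 + 0.05 × 36000 = 15600 + 11250 + 18800 + 1800 = 47450
Branch B: 17000 (certain)
Overall = 0.2 × 47450 + 0.8 × 17000 = 9490 + 13600 = 23090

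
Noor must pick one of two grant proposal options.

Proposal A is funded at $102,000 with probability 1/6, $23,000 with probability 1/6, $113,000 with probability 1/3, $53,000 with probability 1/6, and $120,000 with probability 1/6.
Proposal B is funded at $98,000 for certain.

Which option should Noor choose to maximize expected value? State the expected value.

Proposal A = 1/6 × 102000 + 1/6 × 23000 + 1/3 × 113000 + 1/6 × 53000 + 1/6 × 120000 = 17000 + 3833.3333 + 37666.6667 + 8833.3333 + 20000 = 87333.3333
Proposal B: 98000 (certain)

Proposal B ($98,000)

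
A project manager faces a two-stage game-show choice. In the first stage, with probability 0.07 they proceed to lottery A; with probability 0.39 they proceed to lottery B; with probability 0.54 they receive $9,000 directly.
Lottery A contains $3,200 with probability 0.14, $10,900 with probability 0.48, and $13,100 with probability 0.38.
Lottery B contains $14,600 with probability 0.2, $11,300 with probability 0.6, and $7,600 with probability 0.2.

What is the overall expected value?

EV(A) = 0.14 × 3200 + 0.48 × 10900 + 0.38 × 13100 = 448 + 5232 + 4978 = 10658
EV(B) = 0.2 × 14600 + 0.6 × 11300 + 0.2 × 7600 = 2920 + 6780 + 1520 = 11220
Branch C: 9000 (certain)
Overall = 0.07 × 10658 + 0.39 × 11220 + 0.54 × 9000 = 746.06 + 4375.8 + 4860 = 9981.86

$9,981.86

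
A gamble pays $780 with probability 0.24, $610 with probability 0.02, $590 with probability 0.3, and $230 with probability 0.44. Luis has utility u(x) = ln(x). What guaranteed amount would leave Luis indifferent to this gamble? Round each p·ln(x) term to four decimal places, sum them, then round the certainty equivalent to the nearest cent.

$417.09

E[u] = 0.24·ln(780) + 0.02·ln(610) + 0.3·ln(590) + 0.44·ln(230) = 1.5982 + 0.1283 + 1.9140 + 2.3928 = 6.0333
CE = e^6.0333 ≈ 417.09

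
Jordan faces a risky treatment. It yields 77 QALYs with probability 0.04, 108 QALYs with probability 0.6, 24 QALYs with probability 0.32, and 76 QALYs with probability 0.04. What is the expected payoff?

EV = 0.04 × 77 + 0.6 × 108 + 0.32 × 24 + 0.04 × 76 = 3.08 + 64.8 + 7.68 + 3.04 = 78.6

78.6 QALYs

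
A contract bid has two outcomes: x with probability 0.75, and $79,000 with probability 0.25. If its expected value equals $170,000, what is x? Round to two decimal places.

x = $200,333.33

0.75·x + 0.25·79000 = 170000
0.75·x = 170000 − 19750 = 150250
x = 150250 / 0.75 = 200333.3333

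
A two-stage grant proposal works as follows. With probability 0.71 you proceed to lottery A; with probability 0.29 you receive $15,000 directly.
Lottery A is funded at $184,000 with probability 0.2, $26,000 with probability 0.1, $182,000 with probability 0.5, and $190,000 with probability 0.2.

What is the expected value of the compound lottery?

$123,914

EV(A) = 0.2 × 184000 + 0.1 × 26000 + 0.5 × 182000 + 0.2 × 190000 = 36800 + 2600 + 91000 + 38000 = 168400
Branch B: 15000 (certain)
Overall = 0.71 × 168400 + 0.29 × 15000 = 119564 + 4350 = 123914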